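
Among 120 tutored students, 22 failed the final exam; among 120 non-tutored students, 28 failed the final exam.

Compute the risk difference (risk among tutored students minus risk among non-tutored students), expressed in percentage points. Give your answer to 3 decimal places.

risk, tutored students = 22/120 = 0.1833
risk, non-tutored students = 28/120 = 0.2333
risk difference = 0.1833 − 0.2333 = -0.0500 → -5.000 percentage points

RD = -5.000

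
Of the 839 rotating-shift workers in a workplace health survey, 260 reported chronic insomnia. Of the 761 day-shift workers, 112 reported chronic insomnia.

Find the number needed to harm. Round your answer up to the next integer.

NNH: 7

risk, rotating-shift workers = 260/839 = 0.309893
risk, day-shift workers = 112/761 = 0.147175
absolute risk difference = 0.162718
1 / 0.162718 = 6.146 → round up → 7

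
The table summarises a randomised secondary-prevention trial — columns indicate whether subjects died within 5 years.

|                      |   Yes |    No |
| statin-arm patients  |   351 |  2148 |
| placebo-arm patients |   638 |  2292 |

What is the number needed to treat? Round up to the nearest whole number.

risk, statin-arm patients = 351/2499 = 0.140456
risk, placebo-arm patients = 638/2930 = 0.217747
absolute risk difference = 0.077291
1 / 0.077291 = 12.938 → round up → 13

NNT: 13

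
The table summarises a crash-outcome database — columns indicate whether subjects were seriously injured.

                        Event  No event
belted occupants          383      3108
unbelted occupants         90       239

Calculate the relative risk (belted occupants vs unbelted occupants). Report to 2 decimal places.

risk, belted occupants = 383/3491 = 0.1097
risk, unbelted occupants = 90/329 = 0.2736
RR = 0.1097 / 0.2736 = 0.40

RR ≈ 0.40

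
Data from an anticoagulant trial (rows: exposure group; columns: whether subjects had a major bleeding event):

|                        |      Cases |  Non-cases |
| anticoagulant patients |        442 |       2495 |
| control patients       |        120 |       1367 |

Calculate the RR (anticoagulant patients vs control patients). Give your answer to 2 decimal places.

RR = 1.86

risk, anticoagulant patients = 442/2937 = 0.1505
risk, control patients = 120/1487 = 0.0807
RR = 0.1505 / 0.0807 = 1.86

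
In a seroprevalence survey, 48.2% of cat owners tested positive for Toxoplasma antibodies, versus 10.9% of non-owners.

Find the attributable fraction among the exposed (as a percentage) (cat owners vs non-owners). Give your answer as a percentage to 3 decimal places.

AR% = (0.4820 − 0.1090) / 0.4820 = 0.7739 → 77.386%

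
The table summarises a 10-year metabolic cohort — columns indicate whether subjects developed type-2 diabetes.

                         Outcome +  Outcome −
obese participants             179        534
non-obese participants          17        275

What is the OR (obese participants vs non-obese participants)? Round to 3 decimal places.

OR = (179 × 275) / (534 × 17) = 49225/9078 ≈ 5.422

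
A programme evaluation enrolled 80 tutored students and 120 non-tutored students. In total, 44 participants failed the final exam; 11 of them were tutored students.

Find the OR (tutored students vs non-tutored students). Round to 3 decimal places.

OR: 0.420

tutored students without the outcome: 80 − 11 = 69
non-tutored students with the outcome: 44 − 11 = 33
non-tutored students without the outcome: 120 − 33 = 87
odds, tutored students = 11/69 = 0.1594
odds, non-tutored students = 33/87 = 0.3793
OR = 0.1594 / 0.3793 = 0.420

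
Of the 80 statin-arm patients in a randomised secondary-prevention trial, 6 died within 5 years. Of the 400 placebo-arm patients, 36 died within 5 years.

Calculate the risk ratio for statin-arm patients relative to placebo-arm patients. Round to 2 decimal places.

risk, statin-arm patients = 6/80 = 0.0750
risk, placebo-arm patients = 36/400 = 0.0900
RR = 0.0750 / 0.0900 = 0.83

RR: 0.83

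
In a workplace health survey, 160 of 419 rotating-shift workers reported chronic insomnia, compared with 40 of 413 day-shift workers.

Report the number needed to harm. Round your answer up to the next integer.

risk, rotating-shift workers = 160/419 = 0.381862
risk, day-shift workers = 40/413 = 0.096852
absolute risk difference = 0.285009
1 / 0.285009 = 3.509 → round up → 4

NNH = 4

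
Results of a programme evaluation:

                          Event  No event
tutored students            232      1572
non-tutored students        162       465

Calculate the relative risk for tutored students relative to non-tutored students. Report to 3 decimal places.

RR: 0.498

risk, tutored students = 232/1804 = 0.1286
risk, non-tutored students = 162/627 = 0.2584
RR = 0.1286 / 0.2584 = 0.498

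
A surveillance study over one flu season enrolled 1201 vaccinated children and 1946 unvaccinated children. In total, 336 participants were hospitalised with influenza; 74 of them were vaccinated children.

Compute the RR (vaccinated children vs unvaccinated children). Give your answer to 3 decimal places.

vaccinated children without the outcome: 1201 − 74 = 1127
unvaccinated children with the outcome: 336 − 74 = 262
unvaccinated children without the outcome: 1946 − 262 = 1684
risk, vaccinated children = 74/1201 = 0.0616
risk, unvaccinated children = 262/1946 = 0.1346
RR = 0.0616 / 0.1346 = 0.458

0.458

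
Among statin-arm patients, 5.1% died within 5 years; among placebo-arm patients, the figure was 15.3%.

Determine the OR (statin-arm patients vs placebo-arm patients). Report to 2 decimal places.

odds, statin-arm patients = 0.0510/0.9490 = 0.0537
odds, placebo-arm patients = 0.1530/0.8470 = 0.1806
OR = 0.0537 / 0.1806 = 0.30

0.30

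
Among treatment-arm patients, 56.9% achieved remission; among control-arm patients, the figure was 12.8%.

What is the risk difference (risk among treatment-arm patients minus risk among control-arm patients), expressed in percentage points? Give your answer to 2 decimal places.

RD = 44.10

risk difference = 0.5690 − 0.1280 = 0.4410 → 44.10 percentage points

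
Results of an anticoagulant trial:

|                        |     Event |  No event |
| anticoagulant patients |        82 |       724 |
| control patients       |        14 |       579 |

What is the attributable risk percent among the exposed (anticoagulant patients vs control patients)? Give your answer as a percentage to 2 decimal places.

AR% = 76.79%

risk, anticoagulant patients = 82/806 = 0.10174
risk, control patients = 14/593 = 0.02361
AR% = (0.10174 − 0.02361) / 0.10174 = 0.7679 → 76.79%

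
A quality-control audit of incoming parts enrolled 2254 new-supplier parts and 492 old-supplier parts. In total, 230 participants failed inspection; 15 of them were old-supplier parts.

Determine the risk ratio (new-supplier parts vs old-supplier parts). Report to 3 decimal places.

new-supplier parts with the outcome: 230 − 15 = 215
new-supplier parts without the outcome: 2254 − 215 = 2039
old-supplier parts without the outcome: 492 − 15 = 477
risk, new-supplier parts = 215/2254 = 0.09539
risk, old-supplier parts = 15/492 = 0.03049
RR = 0.09539 / 0.03049 = 3.129

RR: 3.129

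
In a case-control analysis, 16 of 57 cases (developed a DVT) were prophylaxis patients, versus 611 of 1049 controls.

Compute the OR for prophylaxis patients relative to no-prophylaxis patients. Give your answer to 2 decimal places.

odds, prophylaxis patients = 16/611 = 0.02619
odds, no-prophylaxis patients = 41/438 = 0.09361
OR = 0.02619 / 0.09361 = 0.28

OR ≈ 0.28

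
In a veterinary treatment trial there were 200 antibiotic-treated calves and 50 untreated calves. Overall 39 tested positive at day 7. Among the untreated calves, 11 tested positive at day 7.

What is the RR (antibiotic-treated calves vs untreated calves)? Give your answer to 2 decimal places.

antibiotic-treated calves with the outcome: 39 − 11 = 28
antibiotic-treated calves without the outcome: 200 − 28 = 172
untreated calves without the outcome: 50 − 11 = 39
risk, antibiotic-treated calves = 28/200 = 0.1400
risk, untreated calves = 11/50 = 0.2200
RR = 0.1400 / 0.2200 = 0.64

RR: 0.64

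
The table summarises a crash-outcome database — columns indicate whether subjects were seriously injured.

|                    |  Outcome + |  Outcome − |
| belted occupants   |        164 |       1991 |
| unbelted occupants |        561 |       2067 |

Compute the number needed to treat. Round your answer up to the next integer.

8

risk, belted occupants = 164/2155 = 0.076102
risk, unbelted occupants = 561/2628 = 0.213470
absolute risk difference = 0.137368
1 / 0.137368 = 7.280 → round up → 8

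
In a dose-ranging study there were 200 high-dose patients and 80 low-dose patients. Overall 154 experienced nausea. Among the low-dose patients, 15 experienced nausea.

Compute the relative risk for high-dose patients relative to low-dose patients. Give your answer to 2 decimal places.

RR: 3.71

high-dose patients with the outcome: 154 − 15 = 139
high-dose patients without the outcome: 200 − 139 = 61
low-dose patients without the outcome: 80 − 15 = 65
risk, high-dose patients = 139/200 = 0.6950
risk, low-dose patients = 15/80 = 0.1875
RR = 0.6950 / 0.1875 = 3.71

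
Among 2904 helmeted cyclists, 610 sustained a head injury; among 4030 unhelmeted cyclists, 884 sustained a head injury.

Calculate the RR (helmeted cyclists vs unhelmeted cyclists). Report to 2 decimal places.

risk, helmeted cyclists = 610/2904 = 0.2101
risk, unhelmeted cyclists = 884/4030 = 0.2194
RR = 0.2101 / 0.2194 = 0.96

0.96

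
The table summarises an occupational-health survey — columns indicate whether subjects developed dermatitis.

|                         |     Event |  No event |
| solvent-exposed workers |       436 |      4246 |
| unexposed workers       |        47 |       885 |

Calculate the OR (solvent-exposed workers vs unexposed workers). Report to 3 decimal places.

odds, solvent-exposed workers = 436/4246 = 0.1027
odds, unexposed workers = 47/885 = 0.0531
OR = 0.1027 / 0.0531 = 1.934

OR: 1.934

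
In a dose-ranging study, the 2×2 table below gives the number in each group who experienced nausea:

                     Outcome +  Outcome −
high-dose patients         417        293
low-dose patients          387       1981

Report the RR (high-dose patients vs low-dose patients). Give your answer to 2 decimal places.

risk, high-dose patients = 417/710 = 0.5873
risk, low-dose patients = 387/2368 = 0.1634
RR = 0.5873 / 0.1634 = 3.59

3.59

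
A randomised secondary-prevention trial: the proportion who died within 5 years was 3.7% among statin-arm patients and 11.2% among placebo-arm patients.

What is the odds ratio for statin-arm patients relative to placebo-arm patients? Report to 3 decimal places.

odds, statin-arm patients = 0.03700/0.96300 = 0.03842
odds, placebo-arm patients = 0.11200/0.88800 = 0.12613
OR = 0.03842 / 0.12613 = 0.305

OR = 0.305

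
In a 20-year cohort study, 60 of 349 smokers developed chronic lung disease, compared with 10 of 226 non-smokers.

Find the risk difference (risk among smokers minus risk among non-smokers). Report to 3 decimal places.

risk, smokers = 60/349 = 0.17192
risk, non-smokers = 10/226 = 0.04425
risk difference = 0.17192 − 0.04425 = 0.128

RD ≈ 0.128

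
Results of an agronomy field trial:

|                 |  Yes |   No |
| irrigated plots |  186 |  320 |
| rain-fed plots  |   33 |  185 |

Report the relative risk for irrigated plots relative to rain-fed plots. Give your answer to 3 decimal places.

RR ≈ 2.428

risk, irrigated plots = 186/506 = 0.3676
risk, rain-fed plots = 33/218 = 0.1514
RR = 0.3676 / 0.1514 = 2.428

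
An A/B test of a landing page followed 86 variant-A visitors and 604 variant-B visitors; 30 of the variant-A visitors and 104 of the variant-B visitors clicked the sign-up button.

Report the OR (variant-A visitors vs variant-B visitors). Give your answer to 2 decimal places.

OR = (30 × 500) / (56 × 104) = 15000/5824 ≈ 2.58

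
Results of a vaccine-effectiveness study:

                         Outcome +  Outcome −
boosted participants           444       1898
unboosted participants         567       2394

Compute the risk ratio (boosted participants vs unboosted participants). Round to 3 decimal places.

RR = 0.990

risk, boosted participants = 444/2342 = 0.1896
risk, unboosted participants = 567/2961 = 0.1915
RR = 0.1896 / 0.1915 = 0.990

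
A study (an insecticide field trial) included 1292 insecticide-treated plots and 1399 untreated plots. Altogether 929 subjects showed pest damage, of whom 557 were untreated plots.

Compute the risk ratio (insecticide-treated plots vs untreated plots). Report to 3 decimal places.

RR = 0.723

insecticide-treated plots with the outcome: 929 − 557 = 372
insecticide-treated plots without the outcome: 1292 − 372 = 920
untreated plots without the outcome: 1399 − 557 = 842
risk, insecticide-treated plots = 372/1292 = 0.2879
risk, untreated plots = 557/1399 = 0.3981
RR = 0.2879 / 0.3981 = 0.723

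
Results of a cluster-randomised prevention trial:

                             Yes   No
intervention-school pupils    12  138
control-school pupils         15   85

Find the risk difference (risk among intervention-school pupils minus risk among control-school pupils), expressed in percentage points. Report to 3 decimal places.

-7.000

risk, intervention-school pupils = 12/150 = 0.0800
risk, control-school pupils = 15/100 = 0.1500
risk difference = 0.0800 − 0.1500 = -0.0700 → -7.000 percentage points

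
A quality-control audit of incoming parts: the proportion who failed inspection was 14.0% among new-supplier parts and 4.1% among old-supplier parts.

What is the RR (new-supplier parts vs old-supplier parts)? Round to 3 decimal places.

RR = 0.14000 / 0.04100 = 3.415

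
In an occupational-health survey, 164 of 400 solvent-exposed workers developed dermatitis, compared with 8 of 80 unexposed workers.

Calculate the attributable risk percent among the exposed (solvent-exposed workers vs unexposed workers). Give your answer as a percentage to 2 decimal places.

risk, solvent-exposed workers = 164/400 = 0.4100
risk, unexposed workers = 8/80 = 0.1000
AR% = (0.4100 − 0.1000) / 0.4100 = 0.7561 → 75.61%

75.61%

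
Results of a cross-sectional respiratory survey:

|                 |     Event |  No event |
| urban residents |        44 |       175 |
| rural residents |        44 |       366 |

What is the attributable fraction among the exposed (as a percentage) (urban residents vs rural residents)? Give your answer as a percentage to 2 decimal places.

AR% ≈ 46.59%

risk, urban residents = 44/219 = 0.2009
risk, rural residents = 44/410 = 0.1073
AR% = (0.2009 − 0.1073) / 0.2009 = 0.4659 → 46.59%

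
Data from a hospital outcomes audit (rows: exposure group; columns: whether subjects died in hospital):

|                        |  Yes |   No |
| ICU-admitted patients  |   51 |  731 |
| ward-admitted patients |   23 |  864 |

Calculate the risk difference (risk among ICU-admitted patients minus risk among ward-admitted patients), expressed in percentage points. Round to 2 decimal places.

RD ≈ 3.93

risk, ICU-admitted patients = 51/782 = 0.06522
risk, ward-admitted patients = 23/887 = 0.02593
risk difference = 0.06522 − 0.02593 = 0.03929 → 3.93 percentage points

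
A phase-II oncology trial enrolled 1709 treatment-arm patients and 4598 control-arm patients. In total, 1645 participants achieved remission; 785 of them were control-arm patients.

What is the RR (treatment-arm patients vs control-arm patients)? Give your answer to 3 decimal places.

treatment-arm patients with the outcome: 1645 − 785 = 860
treatment-arm patients without the outcome: 1709 − 860 = 849
control-arm patients without the outcome: 4598 − 785 = 3813
risk, treatment-arm patients = 860/1709 = 0.5032
risk, control-arm patients = 785/4598 = 0.1707
RR = 0.5032 / 0.1707 = 2.948

RR ≈ 2.948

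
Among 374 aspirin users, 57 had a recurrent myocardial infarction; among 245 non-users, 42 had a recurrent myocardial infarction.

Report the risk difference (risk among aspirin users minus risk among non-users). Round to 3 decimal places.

RD: -0.019

risk, aspirin users = 57/374 = 0.1524
risk, non-users = 42/245 = 0.1714
risk difference = 0.1524 − 0.1714 = -0.019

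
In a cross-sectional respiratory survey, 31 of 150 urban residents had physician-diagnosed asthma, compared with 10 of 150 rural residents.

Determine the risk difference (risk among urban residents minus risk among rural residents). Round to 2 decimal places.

RD: 0.14

risk, urban residents = 31/150 = 0.2067
risk, rural residents = 10/150 = 0.0667
risk difference = 0.2067 − 0.0667 = 0.14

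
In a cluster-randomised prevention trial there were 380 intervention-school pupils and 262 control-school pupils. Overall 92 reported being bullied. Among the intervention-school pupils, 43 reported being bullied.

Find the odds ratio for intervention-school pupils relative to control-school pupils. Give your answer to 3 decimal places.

intervention-school pupils without the outcome: 380 − 43 = 337
control-school pupils with the outcome: 92 − 43 = 49
control-school pupils without the outcome: 262 − 49 = 213
OR = (43 × 213) / (337 × 49) = 9159/16513 ≈ 0.555

0.555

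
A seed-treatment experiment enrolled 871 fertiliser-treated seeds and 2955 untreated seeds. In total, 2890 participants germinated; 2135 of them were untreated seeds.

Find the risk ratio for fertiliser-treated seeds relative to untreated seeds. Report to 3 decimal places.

fertiliser-treated seeds with the outcome: 2890 − 2135 = 755
fertiliser-treated seeds without the outcome: 871 − 755 = 116
untreated seeds without the outcome: 2955 − 2135 = 820
risk, fertiliser-treated seeds = 755/871 = 0.8668
risk, untreated seeds = 2135/2955 = 0.7225
RR = 0.8668 / 0.7225 = 1.200

RR = 1.200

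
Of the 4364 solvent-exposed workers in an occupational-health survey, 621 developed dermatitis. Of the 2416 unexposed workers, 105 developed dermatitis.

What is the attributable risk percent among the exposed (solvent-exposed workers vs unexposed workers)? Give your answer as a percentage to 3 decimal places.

risk, solvent-exposed workers = 621/4364 = 0.14230
risk, unexposed workers = 105/2416 = 0.04346
AR% = (0.14230 − 0.04346) / 0.14230 = 0.6946 → 69.459%

69.459%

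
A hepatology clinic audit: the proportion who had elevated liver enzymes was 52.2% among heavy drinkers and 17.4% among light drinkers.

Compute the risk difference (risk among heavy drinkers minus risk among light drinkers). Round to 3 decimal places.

risk difference = 0.5220 − 0.1740 = 0.348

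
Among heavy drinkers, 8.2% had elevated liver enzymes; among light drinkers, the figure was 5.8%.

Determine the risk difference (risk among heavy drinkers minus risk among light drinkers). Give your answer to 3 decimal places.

risk difference = 0.0820 − 0.0580 = 0.024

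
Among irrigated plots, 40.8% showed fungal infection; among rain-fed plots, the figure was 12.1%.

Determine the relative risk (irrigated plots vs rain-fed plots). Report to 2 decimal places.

RR = 0.4080 / 0.1210 = 3.37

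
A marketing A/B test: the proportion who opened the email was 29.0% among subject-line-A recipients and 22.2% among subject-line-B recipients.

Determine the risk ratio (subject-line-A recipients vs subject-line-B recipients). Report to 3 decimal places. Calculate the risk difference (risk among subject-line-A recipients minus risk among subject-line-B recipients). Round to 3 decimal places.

RR = 1.306; RD = 0.068

RR = 0.2900 / 0.2220 = 1.306
risk difference = 0.2900 − 0.2220 = 0.068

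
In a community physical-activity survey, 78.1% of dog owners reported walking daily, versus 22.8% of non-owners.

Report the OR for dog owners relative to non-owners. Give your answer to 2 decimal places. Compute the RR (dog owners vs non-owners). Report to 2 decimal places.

OR = 12.08; RR = 3.43

odds, dog owners = 0.7810/0.2190 = 3.5662
odds, non-owners = 0.2280/0.7720 = 0.2953
OR = 3.5662 / 0.2953 = 12.08
RR = 0.7810 / 0.2280 = 3.43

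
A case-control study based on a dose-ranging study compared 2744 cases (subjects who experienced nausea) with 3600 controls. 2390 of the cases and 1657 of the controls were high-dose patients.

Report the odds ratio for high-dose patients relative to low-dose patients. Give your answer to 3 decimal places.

odds, high-dose patients = 2390/1657 = 1.4424
odds, low-dose patients = 354/1943 = 0.1822
OR = 1.4424 / 0.1822 = 7.917

OR: 7.917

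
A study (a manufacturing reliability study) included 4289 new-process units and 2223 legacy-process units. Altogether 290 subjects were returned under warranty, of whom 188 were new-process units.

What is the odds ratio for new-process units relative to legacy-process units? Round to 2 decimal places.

OR ≈ 0.95

new-process units without the outcome: 4289 − 188 = 4101
legacy-process units with the outcome: 290 − 188 = 102
legacy-process units without the outcome: 2223 − 102 = 2121
OR = (188 × 2121) / (4101 × 102) = 398748/418302 ≈ 0.95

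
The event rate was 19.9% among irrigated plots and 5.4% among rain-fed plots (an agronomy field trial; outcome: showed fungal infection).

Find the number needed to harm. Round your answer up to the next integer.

NNH: 7

absolute risk difference = 0.145000
1 / 0.145000 = 6.897 → round up → 7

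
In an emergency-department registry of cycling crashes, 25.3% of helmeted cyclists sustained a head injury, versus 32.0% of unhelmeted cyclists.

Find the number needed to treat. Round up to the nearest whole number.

absolute risk difference = 0.067000
1 / 0.067000 = 14.925 → round up → 15

15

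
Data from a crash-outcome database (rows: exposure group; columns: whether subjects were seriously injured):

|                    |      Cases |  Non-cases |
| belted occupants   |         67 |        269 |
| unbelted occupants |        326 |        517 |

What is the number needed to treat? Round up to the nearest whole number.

NNT: 6

risk, belted occupants = 67/336 = 0.199405
risk, unbelted occupants = 326/843 = 0.386714
absolute risk difference = 0.187309
1 / 0.187309 = 5.339 → round up → 6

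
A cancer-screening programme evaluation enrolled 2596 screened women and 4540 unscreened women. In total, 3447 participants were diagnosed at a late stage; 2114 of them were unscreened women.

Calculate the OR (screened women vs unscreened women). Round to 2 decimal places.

1.21

screened women with the outcome: 3447 − 2114 = 1333
screened women without the outcome: 2596 − 1333 = 1263
unscreened women without the outcome: 4540 − 2114 = 2426
odds, screened women = 1333/1263 = 1.0554
odds, unscreened women = 2114/2426 = 0.8714
OR = 1.0554 / 0.8714 = 1.21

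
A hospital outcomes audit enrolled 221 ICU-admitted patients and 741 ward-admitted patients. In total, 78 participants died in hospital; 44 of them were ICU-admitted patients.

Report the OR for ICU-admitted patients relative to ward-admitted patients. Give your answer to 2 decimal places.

ICU-admitted patients without the outcome: 221 − 44 = 177
ward-admitted patients with the outcome: 78 − 44 = 34
ward-admitted patients without the outcome: 741 − 34 = 707
odds, ICU-admitted patients = 44/177 = 0.24859
odds, ward-admitted patients = 34/707 = 0.04809
OR = 0.24859 / 0.04809 = 5.17

5.17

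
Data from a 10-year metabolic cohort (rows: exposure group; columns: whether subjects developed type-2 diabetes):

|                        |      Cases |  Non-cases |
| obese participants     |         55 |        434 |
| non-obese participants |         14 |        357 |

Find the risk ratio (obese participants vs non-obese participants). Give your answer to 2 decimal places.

risk, obese participants = 55/489 = 0.11247
risk, non-obese participants = 14/371 = 0.03774
RR = 0.11247 / 0.03774 = 2.98

2.98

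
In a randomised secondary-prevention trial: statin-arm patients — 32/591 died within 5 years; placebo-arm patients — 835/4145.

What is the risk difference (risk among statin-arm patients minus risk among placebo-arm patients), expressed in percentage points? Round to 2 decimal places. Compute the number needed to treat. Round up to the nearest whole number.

RD = -14.73; NNT = 7

risk, statin-arm patients = 32/591 = 0.0541
risk, placebo-arm patients = 835/4145 = 0.2014
risk difference = 0.0541 − 0.2014 = -0.1473 → -14.73 percentage points
absolute risk difference = 0.147302
1 / 0.147302 = 6.789 → round up → 7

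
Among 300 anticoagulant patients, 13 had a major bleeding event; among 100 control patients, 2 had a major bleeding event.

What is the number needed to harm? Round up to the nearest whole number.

NNH: 43

risk, anticoagulant patients = 13/300 = 0.043333
risk, control patients = 2/100 = 0.020000
absolute risk difference = 0.023333
1 / 0.023333 = 42.858 → round up → 43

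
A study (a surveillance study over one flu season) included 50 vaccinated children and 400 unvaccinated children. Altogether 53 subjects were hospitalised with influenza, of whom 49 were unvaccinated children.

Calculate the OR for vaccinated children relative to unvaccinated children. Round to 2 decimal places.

vaccinated children with the outcome: 53 − 49 = 4
vaccinated children without the outcome: 50 − 4 = 46
unvaccinated children without the outcome: 400 − 49 = 351
OR = (4 × 351) / (46 × 49) = 1404/2254 ≈ 0.62

OR ≈ 0.62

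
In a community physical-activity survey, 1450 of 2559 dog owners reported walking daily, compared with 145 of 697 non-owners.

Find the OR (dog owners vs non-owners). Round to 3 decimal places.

odds, dog owners = 1450/1109 = 1.3075
odds, non-owners = 145/552 = 0.2627
OR = 1.3075 / 0.2627 = 4.977

OR = 4.977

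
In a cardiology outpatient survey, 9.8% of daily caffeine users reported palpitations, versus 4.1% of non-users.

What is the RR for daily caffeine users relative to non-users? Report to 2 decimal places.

RR = 0.09800 / 0.04100 = 2.39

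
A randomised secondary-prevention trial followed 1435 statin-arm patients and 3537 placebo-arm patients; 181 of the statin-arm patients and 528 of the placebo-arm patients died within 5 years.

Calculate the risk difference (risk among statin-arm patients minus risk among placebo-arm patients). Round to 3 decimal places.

RD = -0.023

risk, statin-arm patients = 181/1435 = 0.1261
risk, placebo-arm patients = 528/3537 = 0.1493
risk difference = 0.1261 − 0.1493 = -0.023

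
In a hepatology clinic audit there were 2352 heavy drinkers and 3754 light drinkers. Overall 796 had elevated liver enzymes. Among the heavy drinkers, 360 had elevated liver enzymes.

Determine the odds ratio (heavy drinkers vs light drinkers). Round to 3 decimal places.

1.375

heavy drinkers without the outcome: 2352 − 360 = 1992
light drinkers with the outcome: 796 − 360 = 436
light drinkers without the outcome: 3754 − 436 = 3318
OR = (360 × 3318) / (1992 × 436) = 1194480/868512 ≈ 1.375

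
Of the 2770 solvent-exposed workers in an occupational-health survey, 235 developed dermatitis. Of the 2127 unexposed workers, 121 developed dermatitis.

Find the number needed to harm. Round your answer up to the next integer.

risk, solvent-exposed workers = 235/2770 = 0.084838
risk, unexposed workers = 121/2127 = 0.056888
absolute risk difference = 0.027950
1 / 0.027950 = 35.778 → round up → 36

NNH = 36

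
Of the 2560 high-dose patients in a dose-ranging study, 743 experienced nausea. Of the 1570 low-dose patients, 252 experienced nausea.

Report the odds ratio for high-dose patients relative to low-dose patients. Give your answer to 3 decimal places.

OR = (743 × 1318) / (1817 × 252) = 979274/457884 ≈ 2.139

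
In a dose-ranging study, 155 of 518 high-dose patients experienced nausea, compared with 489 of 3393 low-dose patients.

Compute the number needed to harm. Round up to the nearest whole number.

NNH: 7

risk, high-dose patients = 155/518 = 0.299228
risk, low-dose patients = 489/3393 = 0.144120
absolute risk difference = 0.155108
1 / 0.155108 = 6.447 → round up → 7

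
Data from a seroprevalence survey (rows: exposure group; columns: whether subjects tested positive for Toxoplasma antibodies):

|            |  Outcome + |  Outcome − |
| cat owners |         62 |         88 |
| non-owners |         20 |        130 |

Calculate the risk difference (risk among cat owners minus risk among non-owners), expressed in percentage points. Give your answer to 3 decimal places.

risk, cat owners = 62/150 = 0.4133
risk, non-owners = 20/150 = 0.1333
risk difference = 0.4133 − 0.1333 = 0.2800 → 28.000 percentage points

RD ≈ 28.000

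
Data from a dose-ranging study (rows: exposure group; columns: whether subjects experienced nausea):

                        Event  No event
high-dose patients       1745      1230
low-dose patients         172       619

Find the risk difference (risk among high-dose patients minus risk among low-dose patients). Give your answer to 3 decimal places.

0.369

risk, high-dose patients = 1745/2975 = 0.5866
risk, low-dose patients = 172/791 = 0.2174
risk difference = 0.5866 − 0.2174 = 0.369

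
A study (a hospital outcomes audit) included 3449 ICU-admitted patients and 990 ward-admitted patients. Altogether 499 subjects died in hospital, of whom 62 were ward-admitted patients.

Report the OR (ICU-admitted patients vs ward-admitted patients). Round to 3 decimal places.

ICU-admitted patients with the outcome: 499 − 62 = 437
ICU-admitted patients without the outcome: 3449 − 437 = 3012
ward-admitted patients without the outcome: 990 − 62 = 928
odds, ICU-admitted patients = 437/3012 = 0.1451
odds, ward-admitted patients = 62/928 = 0.0668
OR = 0.1451 / 0.0668 = 2.172

OR = 2.172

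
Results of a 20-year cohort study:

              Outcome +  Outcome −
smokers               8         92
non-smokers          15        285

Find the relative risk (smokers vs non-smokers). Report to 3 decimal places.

risk, smokers = 8/100 = 0.0800
risk, non-smokers = 15/300 = 0.0500
RR = 0.0800 / 0.0500 = 1.600

1.600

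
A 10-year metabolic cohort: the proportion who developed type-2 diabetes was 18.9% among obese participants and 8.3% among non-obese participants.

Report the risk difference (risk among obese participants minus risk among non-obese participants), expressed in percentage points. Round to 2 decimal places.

RD = 10.60

risk difference = 0.1890 − 0.0830 = 0.1060 → 10.60 percentage points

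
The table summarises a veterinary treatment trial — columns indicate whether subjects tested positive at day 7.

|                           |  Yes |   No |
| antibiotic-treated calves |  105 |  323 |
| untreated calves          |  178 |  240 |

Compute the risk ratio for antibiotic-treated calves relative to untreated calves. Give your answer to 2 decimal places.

RR: 0.58

risk, antibiotic-treated calves = 105/428 = 0.2453
risk, untreated calves = 178/418 = 0.4258
RR = 0.2453 / 0.4258 = 0.58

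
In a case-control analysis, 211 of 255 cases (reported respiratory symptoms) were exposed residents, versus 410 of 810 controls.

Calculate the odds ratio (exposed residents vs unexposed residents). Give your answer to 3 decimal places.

odds, exposed residents = 211/410 = 0.5146
odds, unexposed residents = 44/400 = 0.1100
OR = 0.5146 / 0.1100 = 4.678

OR = 4.678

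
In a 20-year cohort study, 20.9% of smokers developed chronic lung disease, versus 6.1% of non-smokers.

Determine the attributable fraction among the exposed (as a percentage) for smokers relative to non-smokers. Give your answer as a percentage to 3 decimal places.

AR% = (0.2090 − 0.0610) / 0.2090 = 0.7081 → 70.813%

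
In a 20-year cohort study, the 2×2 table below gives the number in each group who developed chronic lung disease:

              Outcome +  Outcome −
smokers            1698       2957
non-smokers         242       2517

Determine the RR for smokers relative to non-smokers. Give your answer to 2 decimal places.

risk, smokers = 1698/4655 = 0.3648
risk, non-smokers = 242/2759 = 0.0877
RR = 0.3648 / 0.0877 = 4.16

4.16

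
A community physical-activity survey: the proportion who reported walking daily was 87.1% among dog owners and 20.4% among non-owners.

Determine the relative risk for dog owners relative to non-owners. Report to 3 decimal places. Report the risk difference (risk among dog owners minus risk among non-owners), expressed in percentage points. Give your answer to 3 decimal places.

RR = 0.8710 / 0.2040 = 4.270
risk difference = 0.8710 − 0.2040 = 0.6670 → 66.700 percentage points

RR = 4.270; RD = 66.700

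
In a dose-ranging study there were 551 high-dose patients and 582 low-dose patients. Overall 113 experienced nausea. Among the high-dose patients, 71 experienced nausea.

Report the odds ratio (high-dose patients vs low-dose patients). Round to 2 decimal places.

high-dose patients without the outcome: 551 − 71 = 480
low-dose patients with the outcome: 113 − 71 = 42
low-dose patients without the outcome: 582 − 42 = 540
odds, high-dose patients = 71/480 = 0.1479
odds, low-dose patients = 42/540 = 0.0778
OR = 0.1479 / 0.0778 = 1.90

OR = 1.90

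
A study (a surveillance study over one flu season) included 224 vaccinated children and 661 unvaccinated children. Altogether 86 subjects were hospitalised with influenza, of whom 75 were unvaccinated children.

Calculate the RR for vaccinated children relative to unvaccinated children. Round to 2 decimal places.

0.43

vaccinated children with the outcome: 86 − 75 = 11
vaccinated children without the outcome: 224 − 11 = 213
unvaccinated children without the outcome: 661 − 75 = 586
risk, vaccinated children = 11/224 = 0.04911
risk, unvaccinated children = 75/661 = 0.11346
RR = 0.04911 / 0.11346 = 0.43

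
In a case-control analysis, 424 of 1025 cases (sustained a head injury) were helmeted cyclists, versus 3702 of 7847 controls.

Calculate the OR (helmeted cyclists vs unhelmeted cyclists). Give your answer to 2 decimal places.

OR = (424 × 4145) / (3702 × 601) = 1757480/2224902 ≈ 0.79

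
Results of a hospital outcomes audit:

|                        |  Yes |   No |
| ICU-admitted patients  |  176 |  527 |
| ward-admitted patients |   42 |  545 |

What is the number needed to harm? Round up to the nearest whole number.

NNH = 6

risk, ICU-admitted patients = 176/703 = 0.250356
risk, ward-admitted patients = 42/587 = 0.071550
absolute risk difference = 0.178805
1 / 0.178805 = 5.593 → round up → 6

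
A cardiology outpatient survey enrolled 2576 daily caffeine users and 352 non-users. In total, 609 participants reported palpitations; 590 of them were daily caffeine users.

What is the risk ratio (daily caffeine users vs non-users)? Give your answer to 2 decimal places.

4.24

daily caffeine users without the outcome: 2576 − 590 = 1986
non-users with the outcome: 609 − 590 = 19
non-users without the outcome: 352 − 19 = 333
risk, daily caffeine users = 590/2576 = 0.2290
risk, non-users = 19/352 = 0.0540
RR = 0.2290 / 0.0540 = 4.24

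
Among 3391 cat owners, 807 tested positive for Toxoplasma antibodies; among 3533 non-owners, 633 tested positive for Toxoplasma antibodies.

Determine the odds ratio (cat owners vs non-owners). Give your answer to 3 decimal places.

OR = (807 × 2900) / (2584 × 633) = 2340300/1635672 ≈ 1.431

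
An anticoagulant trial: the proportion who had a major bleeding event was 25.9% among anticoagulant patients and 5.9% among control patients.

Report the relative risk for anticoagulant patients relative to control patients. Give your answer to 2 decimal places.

RR = 0.2590 / 0.0590 = 4.39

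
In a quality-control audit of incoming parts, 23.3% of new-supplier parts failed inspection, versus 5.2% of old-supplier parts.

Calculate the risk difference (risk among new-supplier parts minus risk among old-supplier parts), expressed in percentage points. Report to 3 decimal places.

RD ≈ 18.100

risk difference = 0.2330 − 0.0520 = 0.1810 → 18.100 percentage points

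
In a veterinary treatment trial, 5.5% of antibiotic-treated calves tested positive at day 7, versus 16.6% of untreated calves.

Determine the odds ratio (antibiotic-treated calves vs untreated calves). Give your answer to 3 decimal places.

0.292

odds, antibiotic-treated calves = 0.0550/0.9450 = 0.0582
odds, untreated calves = 0.1660/0.8340 = 0.1990
OR = 0.0582 / 0.1990 = 0.292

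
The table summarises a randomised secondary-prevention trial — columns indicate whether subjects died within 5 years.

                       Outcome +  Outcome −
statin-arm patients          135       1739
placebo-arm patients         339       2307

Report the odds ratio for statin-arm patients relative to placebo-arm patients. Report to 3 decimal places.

OR = (135 × 2307) / (1739 × 339) = 311445/589521 ≈ 0.528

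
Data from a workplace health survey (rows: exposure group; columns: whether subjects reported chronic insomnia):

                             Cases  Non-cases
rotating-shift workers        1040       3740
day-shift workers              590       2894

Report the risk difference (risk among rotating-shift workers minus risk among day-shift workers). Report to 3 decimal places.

0.048

risk, rotating-shift workers = 1040/4780 = 0.2176
risk, day-shift workers = 590/3484 = 0.1693
risk difference = 0.2176 − 0.1693 = 0.048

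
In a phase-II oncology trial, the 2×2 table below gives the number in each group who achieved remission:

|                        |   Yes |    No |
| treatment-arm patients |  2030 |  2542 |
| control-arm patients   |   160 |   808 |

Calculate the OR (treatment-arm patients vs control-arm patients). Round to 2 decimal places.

OR = (2030 × 808) / (2542 × 160) = 1640240/406720 ≈ 4.03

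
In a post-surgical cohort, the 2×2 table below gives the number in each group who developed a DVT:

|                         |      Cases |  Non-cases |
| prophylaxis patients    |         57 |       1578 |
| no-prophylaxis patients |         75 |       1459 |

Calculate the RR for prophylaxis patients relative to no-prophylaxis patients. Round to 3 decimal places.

0.713

risk, prophylaxis patients = 57/1635 = 0.03486
risk, no-prophylaxis patients = 75/1534 = 0.04889
RR = 0.03486 / 0.04889 = 0.713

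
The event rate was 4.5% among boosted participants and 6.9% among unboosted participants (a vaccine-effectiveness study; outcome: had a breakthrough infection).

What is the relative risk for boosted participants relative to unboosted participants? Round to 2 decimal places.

RR = 0.04500 / 0.06900 = 0.65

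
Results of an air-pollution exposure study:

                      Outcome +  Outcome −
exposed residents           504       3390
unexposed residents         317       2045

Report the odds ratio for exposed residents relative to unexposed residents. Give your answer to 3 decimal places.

OR: 0.959

odds, exposed residents = 504/3390 = 0.1487
odds, unexposed residents = 317/2045 = 0.1550
OR = 0.1487 / 0.1550 = 0.959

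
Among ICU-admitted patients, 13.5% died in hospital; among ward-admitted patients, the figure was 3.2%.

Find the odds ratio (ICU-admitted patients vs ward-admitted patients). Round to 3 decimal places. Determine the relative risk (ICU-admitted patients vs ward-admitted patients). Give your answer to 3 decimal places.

OR = 4.721; RR = 4.219

odds, ICU-admitted patients = 0.13500/0.86500 = 0.15607
odds, ward-admitted patients = 0.03200/0.96800 = 0.03306
OR = 0.15607 / 0.03306 = 4.721
RR = 0.13500 / 0.03200 = 4.219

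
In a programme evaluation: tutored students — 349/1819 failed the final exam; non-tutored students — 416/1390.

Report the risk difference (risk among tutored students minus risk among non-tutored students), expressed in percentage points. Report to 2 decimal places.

risk, tutored students = 349/1819 = 0.1919
risk, non-tutored students = 416/1390 = 0.2993
risk difference = 0.1919 − 0.2993 = -0.1074 → -10.74 percentage points

-10.74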